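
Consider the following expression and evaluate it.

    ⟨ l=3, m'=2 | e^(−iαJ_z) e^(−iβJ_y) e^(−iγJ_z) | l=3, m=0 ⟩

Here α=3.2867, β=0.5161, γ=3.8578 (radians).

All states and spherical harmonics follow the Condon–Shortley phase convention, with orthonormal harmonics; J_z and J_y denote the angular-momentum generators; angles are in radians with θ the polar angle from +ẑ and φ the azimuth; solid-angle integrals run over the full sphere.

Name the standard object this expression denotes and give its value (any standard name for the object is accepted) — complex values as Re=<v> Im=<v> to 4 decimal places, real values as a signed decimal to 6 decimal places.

This is a Wigner D-matrix element — the rotation-matrix element ⟨l m'| R(α,β,γ) |l m⟩ in the angular-momentum basis.
D^3_{2,0}(3.2867,0.5161,3.8578) = e^{-i·2·3.2867}·d^3_{2,0}(0.5161)·e^{-i·0·3.8578}. Compute d first:
Half-angle: c=0.966889, s=0.255196. N=√(120·1·6·6)=65.726707
The bounds max(0,m−m')=0 and min(l+m,l−m')=1 give 2 terms
  k=0: (−1)^2·65.7267/(12)·0.9669^4·0.2552^2 = +0.311756
  k=1: (−1)^3·65.7267/(12)·0.9669^2·0.2552^4 = -0.021717
d^3_{2,0}(0.5161) = +0.311756 -0.021717 = +0.290038
Phases: e^{-i·(2)·3.2867}=+0.958182-0.286158i, e^{-i·(0)·3.8578}=+1.000000+0.000000i ⇒ D=+0.277910-0.082997i

Wigner D-matrix element, Re=0.2779 Im=-0.0830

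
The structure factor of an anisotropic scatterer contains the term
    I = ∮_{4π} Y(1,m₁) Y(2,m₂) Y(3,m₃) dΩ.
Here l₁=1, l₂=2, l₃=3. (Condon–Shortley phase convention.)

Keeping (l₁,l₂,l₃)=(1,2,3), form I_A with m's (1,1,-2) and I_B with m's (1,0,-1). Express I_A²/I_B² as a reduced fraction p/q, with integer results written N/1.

5/3

Same 1,2,3: normalisation and zero-m 3j drop out of the ratio.
A: Δ: 0! 2! 4! / 7! → 1/105; sum: t=0:+1/12 = 1/12; 3j²(1 2 3; 1 1 -2) = Δ·Π!·Σ² = 2/21  (sign -1)
B: Δ: 0! 2! 4! / 7! → 1/105; sum: t=0:+1/8 = 1/8; 3j²(1 2 3; 1 0 -1) = Δ·Π!·Σ² = 2/35  (sign +1)
I_A²/I_B² = (2/21)/(2/35) = 5/3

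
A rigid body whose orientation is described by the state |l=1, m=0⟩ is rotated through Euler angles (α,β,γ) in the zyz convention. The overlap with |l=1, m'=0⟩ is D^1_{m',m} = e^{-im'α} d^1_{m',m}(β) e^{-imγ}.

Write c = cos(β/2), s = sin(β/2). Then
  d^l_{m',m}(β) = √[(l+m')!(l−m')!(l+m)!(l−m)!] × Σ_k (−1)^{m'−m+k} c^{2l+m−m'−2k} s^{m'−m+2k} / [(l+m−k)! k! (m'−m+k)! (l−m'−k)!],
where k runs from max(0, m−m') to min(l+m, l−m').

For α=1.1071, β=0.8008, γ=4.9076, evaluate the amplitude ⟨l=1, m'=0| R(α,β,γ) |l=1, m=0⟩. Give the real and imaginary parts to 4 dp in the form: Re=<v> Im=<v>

First d^1_{0,0}(β=0.8008), then the phase factors e^{-i(0)α} and e^{-i(0)γ}:
With c≡cos(β/2)=0.920905 and s≡sin(β/2)=0.389787, N=[1·1·1·1]^{1/2}=1.000000
k: max(0,(0)−(0))=0 … min(1+(0),1−(0))=1
  k=0: (−1)^0·1.0000/(1)·0.9209^2·0.3898^0 = +0.848066
  k=1: (−1)^1·1.0000/(1)·0.9209^0·0.3898^2 = -0.151934
d^1_{0,0}(0.8008) = +0.848066 -0.151934 = +0.696133
Attach z-rotation phases: D = e^{-i(0)(1.1071)}·(+0.696133)·e^{-i(0)(4.9076)} = +0.696133+0.000000i

Re=0.6961 Im=0.0000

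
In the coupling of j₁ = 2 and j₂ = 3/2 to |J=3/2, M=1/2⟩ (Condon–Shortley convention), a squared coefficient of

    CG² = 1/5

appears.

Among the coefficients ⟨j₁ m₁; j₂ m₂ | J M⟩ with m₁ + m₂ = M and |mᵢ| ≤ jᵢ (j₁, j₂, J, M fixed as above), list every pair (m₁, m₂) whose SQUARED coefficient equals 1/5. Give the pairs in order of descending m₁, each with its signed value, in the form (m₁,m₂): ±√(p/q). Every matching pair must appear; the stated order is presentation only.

Admissible pairs with m₁+m₂ = M = 1/2: (-1,3/2), (0,1/2), (1,-1/2), (2,-3/2)
  (m₁,m₂)=(2,-3/2): CG² = 2/5, CG = +√(2/5)
  (m₁,m₂)=(1,-1/2): CG² = 0/1, CG = 0
  (m₁,m₂)=(0,1/2): CG² = 1/5, CG = −√(1/5)   ← matches the target
  (m₁,m₂)=(-1,3/2): CG² = 2/5, CG = +√(2/5)
Pairs with CG² = 1/5: (0,1/2): −√(1/5)

(0,1/2): −√(1/5)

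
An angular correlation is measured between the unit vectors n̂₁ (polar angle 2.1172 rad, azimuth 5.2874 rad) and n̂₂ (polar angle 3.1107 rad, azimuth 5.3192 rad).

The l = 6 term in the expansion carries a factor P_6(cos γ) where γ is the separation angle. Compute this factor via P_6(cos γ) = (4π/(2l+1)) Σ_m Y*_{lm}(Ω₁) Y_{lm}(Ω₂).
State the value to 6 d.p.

0.277076

Expand P_6 via completeness: Σ_{m} conj(Y_{6,m}) at Ω₁ times Y_{6,m} at Ω₂ —
  term(m=-6) = 0.00000 - 0.00000j   from Y*(Ω₁)=0.17906 + 0.05706j, Y(Ω₂)=0.00000 - 0.00000j
  term(m=-5) = 0.00000 - 0.00000j   from Y*(Ω₁)=-0.10428 - 0.38193j, Y(Ω₂)=-0.00000 + 0.00000j
  term(m=-4) = 0.00000 - 0.00000j   from Y*(Ω₁)=-0.24957 + 0.27930j, Y(Ω₂)=-0.00000 - 0.00000j
  term(m=-3) = -0.00000 + 0.00000j   from Y*(Ω₁)=-0.00625 - 0.00097j, Y(Ω₂)=0.00015 - 0.00004j
  term(m=-2) = -0.00171 + 0.00011j   from Y*(Ω₁)=0.14124 + 0.31561j, Y(Ω₂)=-0.00173 + 0.00464j
  term(m=-1) = -0.01286 + 0.00041j   from Y*(Ω₁)=0.06907 - 0.10657j, Y(Ω₂)=-0.05777 - 0.08323j
  term(m=+0) = 0.31578 + 0.00000j   from Y*(Ω₁)=0.31360 + 0.00000j, Y(Ω₂)=1.00694 + 0.00000j
  term(m=+1) = -0.01286 - 0.00041j   from Y*(Ω₁)=-0.06907 - 0.10657j, Y(Ω₂)=0.05777 - 0.08323j
  term(m=+2) = -0.00171 - 0.00011j   from Y*(Ω₁)=0.14124 - 0.31561j, Y(Ω₂)=-0.00173 - 0.00464j
  term(m=+3) = -0.00000 - 0.00000j   from Y*(Ω₁)=0.00625 - 0.00097j, Y(Ω₂)=-0.00015 - 0.00004j
  term(m=+4) = 0.00000 + 0.00000j   from Y*(Ω₁)=-0.24957 - 0.27930j, Y(Ω₂)=-0.00000 + 0.00000j
  term(m=+5) = 0.00000 + 0.00000j   from Y*(Ω₁)=0.10428 - 0.38193j, Y(Ω₂)=0.00000 + 0.00000j
  term(m=+6) = 0.00000 + 0.00000j   from Y*(Ω₁)=0.17906 - 0.05706j, Y(Ω₂)=0.00000 + 0.00000j
Total Σ_m = 0.28664 + 0.00000j. Multiply by 0.966644: 0.27708 + 0.00000j. P_6(cos γ) = 0.277076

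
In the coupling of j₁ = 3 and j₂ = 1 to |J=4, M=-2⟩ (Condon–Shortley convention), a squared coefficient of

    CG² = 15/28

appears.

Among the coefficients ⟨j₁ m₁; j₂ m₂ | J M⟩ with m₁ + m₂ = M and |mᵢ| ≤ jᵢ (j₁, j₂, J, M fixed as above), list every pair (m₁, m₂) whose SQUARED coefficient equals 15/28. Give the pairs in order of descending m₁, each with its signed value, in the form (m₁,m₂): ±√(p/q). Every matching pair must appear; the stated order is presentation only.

Admissible pairs with m₁+m₂ = M = -2: (-3,1), (-2,0), (-1,-1)
  (m₁,m₂)=(-1,-1): CG² = 15/28, CG = +√(15/28)   ← matches the target
  (m₁,m₂)=(-2,0): CG² = 3/7, CG = +√(3/7)
  (m₁,m₂)=(-3,1): CG² = 1/28, CG = +√(1/28)
Pairs with CG² = 15/28: (-1,-1): +√(15/28)

(-1,-1): +√(15/28)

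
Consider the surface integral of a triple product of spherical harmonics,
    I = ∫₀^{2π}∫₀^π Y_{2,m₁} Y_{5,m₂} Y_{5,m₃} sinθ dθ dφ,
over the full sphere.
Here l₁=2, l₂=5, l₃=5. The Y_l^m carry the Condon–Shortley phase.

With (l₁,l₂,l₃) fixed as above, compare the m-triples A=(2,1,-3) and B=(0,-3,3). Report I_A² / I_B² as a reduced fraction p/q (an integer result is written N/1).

Shared (l₁,l₂,l₃)=(2,5,5): N and (l;000)² cancel in I_A²/I_B².
A: Δ = 2!·2!·8!/13! = 1/38610; Racah Σ t=0..0: t=0:+1/5760 = 1/5760; ⇒ 3j(2 5 5; 2 1 -3)² = 56/2145, sgn +1
B: Δ = 2!·2!·8!/13! = 1/38610; Racah Σ t=0..2: t=0:+1/5760 t=1:−1/5040 t=2:+1/161280 = -1/53760; ⇒ 3j(2 5 5; 0 -3 3)² = 1/4290, sgn -1
I_A²/I_B² = (56/2145)/(1/4290) = 112/1

112/1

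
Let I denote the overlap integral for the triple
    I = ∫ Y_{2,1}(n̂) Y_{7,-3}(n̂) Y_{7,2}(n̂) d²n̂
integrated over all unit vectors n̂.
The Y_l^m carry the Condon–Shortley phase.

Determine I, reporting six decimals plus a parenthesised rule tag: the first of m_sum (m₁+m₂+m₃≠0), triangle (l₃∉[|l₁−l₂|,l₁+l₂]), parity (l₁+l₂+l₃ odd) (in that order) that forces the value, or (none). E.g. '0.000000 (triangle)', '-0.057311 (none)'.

m-sum 0 ✓  L=16 even ✓  5≤7≤9 ✓
Π(2lᵢ+1) = 5×15×15 = 1125
triangle coeff Δ(2,7,7) = 1/185640
Σ_t [0,2]: t=0:+1/2419200 t=1:−1/518400 t=2:+1/2419200 = -1/907200
(3j)²=56/3315 [(2 7 7; 0 0 0)], sign=+1
Σ_t [0,1]: t=0:+1/1935360 t=1:−1/4354560 = 1/3483648
(3j)²=125/12376 [(2 7 7; 1 -3 2)], sign=-1
⇒ 4πI² = 9375/48841
I = (-1)√(9375/48841/(4π)) = -0.12359145
No selection rule forces the value: the integral is nonzero (none).

-0.123591 (none)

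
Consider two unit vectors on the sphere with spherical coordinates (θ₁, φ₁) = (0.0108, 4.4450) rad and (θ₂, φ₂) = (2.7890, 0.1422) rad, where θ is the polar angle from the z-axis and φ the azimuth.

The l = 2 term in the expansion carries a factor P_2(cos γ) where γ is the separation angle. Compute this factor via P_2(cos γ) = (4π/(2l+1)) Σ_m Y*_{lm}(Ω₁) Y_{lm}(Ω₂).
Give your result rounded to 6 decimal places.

Expand P_2 via completeness: Σ_{m} conj(Y_{2,m}) at Ω₁ times Y_{2,m} at Ω₂ —
  m=-2: (-0.00004 + 0.00002j) × (0.04421 - 0.01292j) = -0.00000 + 0.00000j  (running Σ = -0.00000 + 0.00000j)
  m=-1: (-0.00220 - 0.00805j) × (-0.24785 + 0.03548j) = 0.00083 + 0.00192j  (running Σ = 0.00083 + 0.00192j)
  m=0: (0.63067 + 0.00000j) × (0.51795 + 0.00000j) = 0.32666 + 0.00000j  (running Σ = 0.32749 + 0.00192j)
  m=1: (0.00220 - 0.00805j) × (0.24785 + 0.03548j) = 0.00083 - 0.00192j  (running Σ = 0.32832 + 0.00000j)
  m=2: (-0.00004 - 0.00002j) × (0.04421 + 0.01292j) = -0.00000 - 0.00000j  (running Σ = 0.32832 + 0.00000j)
Total Σ_m = 0.32832 + 0.00000j. Multiply by 2.513274: 0.82515 + 0.00000j. P_2(cos γ) = 0.825149

0.825149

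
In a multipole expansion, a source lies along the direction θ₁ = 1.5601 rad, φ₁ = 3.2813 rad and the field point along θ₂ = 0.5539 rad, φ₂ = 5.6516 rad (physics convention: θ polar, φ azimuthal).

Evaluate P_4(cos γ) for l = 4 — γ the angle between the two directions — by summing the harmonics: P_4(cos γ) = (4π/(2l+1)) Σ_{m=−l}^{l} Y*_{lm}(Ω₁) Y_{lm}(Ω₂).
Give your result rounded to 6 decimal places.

Term-by-term m-sum for l=4 (normalisation 4π/9 = 1.396263):
  [-4]  conj(Y_{4,-4})(Ω₁) = +0.375127+0.234575i ; Y_{4,-4}(Ω₂) = -0.027666+0.019553i ; Δ = -0.014965+0.000845i
  [-3]  conj(Y_{4,-3})(Ω₁) = -0.012227-0.005447i ; Y_{4,-3}(Ω₂) = -0.049317+0.146870i ; Δ = +0.001403-0.001527i
  [-2]  conj(Y_{4,-2})(Ω₁) = -0.321255-0.092175i ; Y_{4,-2}(Ω₂) = +0.113876+0.358425i ; Δ = -0.003545-0.125642i
  [-1]  conj(Y_{4,-1})(Ω₁) = +0.015028+0.002113i ; Y_{4,-1}(Ω₂) = +0.352423+0.257813i ; Δ = +0.004751+0.004619i
  [+0]  conj(Y_{4,0})(Ω₁) = +0.316994-0.000000i ; Y_{4,0}(Ω₂) = -0.041043+0.000000i ; Δ = -0.013010+0.000000i
  [+1]  conj(Y_{4,1})(Ω₁) = -0.015028+0.002113i ; Y_{4,1}(Ω₂) = -0.352423+0.257813i ; Δ = +0.004751-0.004619i
  [+2]  conj(Y_{4,2})(Ω₁) = -0.321255+0.092175i ; Y_{4,2}(Ω₂) = +0.113876-0.358425i ; Δ = -0.003545+0.125642i
  [+3]  conj(Y_{4,3})(Ω₁) = +0.012227-0.005447i ; Y_{4,3}(Ω₂) = +0.049317+0.146870i ; Δ = +0.001403+0.001527i
  [+4]  conj(Y_{4,4})(Ω₁) = +0.375127-0.234575i ; Y_{4,4}(Ω₂) = -0.027666-0.019553i ; Δ = -0.014965-0.000845i
Accumulated sum -0.037722-0.000000i; after 4π/(2l+1) scaling, -0.052670-0.000000i ⇒ P_4 = -0.052670

-0.052670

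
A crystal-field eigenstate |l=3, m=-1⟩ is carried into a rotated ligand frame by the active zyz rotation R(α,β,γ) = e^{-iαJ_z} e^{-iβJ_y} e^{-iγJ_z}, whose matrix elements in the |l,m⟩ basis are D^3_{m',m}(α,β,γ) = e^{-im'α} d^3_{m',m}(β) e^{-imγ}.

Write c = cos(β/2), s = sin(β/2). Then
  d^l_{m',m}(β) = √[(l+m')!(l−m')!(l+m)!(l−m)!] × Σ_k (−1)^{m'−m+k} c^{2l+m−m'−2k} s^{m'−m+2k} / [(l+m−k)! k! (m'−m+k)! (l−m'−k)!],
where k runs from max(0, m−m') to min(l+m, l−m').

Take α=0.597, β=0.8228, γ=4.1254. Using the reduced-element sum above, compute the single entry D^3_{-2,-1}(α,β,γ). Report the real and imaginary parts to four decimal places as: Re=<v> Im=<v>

Split into d^3_{-2,-1}(β=0.8228) × two z-phases.
c=cos(0.822800/2)=0.916562, s=sin(0.822800/2)=0.399893; N=√[1·120·2·24]=75.894664
k: max(0,(-1)−(-2))=1 … min(3+(-1),3−(-2))=2
  k=1: (−1)^0·75.8947/(24)·0.9166^5·0.3999^1 = +0.817999
  k=2: (−1)^1·75.8947/(12)·0.9166^3·0.3999^3 = -0.311420
d^3_{-2,-1}(0.8228) = +0.817999 -0.311420 = +0.506579
Attach z-rotation phases: D = e^{-i(-2)(0.5970)}·(+0.506579)·e^{-i(-1)(4.1254)} = +0.288960-0.416082i

Re=0.2890 Im=-0.4161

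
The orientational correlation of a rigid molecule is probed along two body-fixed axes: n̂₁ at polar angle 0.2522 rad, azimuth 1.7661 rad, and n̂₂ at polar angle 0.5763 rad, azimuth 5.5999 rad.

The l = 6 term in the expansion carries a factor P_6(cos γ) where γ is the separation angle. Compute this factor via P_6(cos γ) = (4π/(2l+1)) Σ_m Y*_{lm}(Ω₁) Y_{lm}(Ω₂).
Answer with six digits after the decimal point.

Expand P_6 via completeness: Σ_{m} conj(Y_{6,m}) at Ω₁ times Y_{6,m} at Ω₂ —
  m=-6: (-0.00005 - 0.00011j) × (-0.00727 - 0.01035j) = -0.00000 + 0.00000j  (running Σ = -0.00000 + 0.00000j)
  m=-5: (-0.00130 + 0.00088j) × (-0.06489 - 0.01830j) = 0.00010 - 0.00003j  (running Σ = 0.00010 - 0.00003j)
  m=-4: (0.00915 + 0.00907j) × (-0.19441 + 0.08414j) = -0.00254 - 0.00099j  (running Σ = -0.00244 - 0.00103j)
  m=-3: (0.03964 - 0.05974j) × (-0.19284 + 0.37126j) = 0.01453 + 0.02624j  (running Σ = 0.01209 + 0.02521j)
  m=-2: (-0.24639 - 0.10146j) × (0.09133 + 0.44099j) = 0.02224 - 0.11792j  (running Σ = 0.03433 - 0.09271j)
  m=-1: (-0.11372 + 0.57484j) × (0.03209 + 0.02612j) = -0.01867 + 0.01548j  (running Σ = 0.01566 - 0.07724j)
  m=0: (0.44173 + 0.00000j) × (-0.41984 + 0.00000j) = -0.18546 + 0.00000j  (running Σ = -0.16980 - 0.07724j)
  m=1: (0.11372 + 0.57484j) × (-0.03209 + 0.02612j) = -0.01867 - 0.01548j  (running Σ = -0.18846 - 0.09271j)
  m=2: (-0.24639 + 0.10146j) × (0.09133 - 0.44099j) = 0.02224 + 0.11792j  (running Σ = -0.16623 + 0.02521j)
  m=3: (-0.03964 - 0.05974j) × (0.19284 + 0.37126j) = 0.01453 - 0.02624j  (running Σ = -0.15169 - 0.00103j)
  m=4: (0.00915 - 0.00907j) × (-0.19441 - 0.08414j) = -0.00254 + 0.00099j  (running Σ = -0.15424 - 0.00003j)
  m=5: (0.00130 + 0.00088j) × (0.06489 - 0.01830j) = 0.00010 + 0.00003j  (running Σ = -0.15414 + 0.00000j)
  m=6: (-0.00005 + 0.00011j) × (-0.00727 + 0.01035j) = -0.00000 - 0.00000j  (running Σ = -0.15414 + 0.00000j)
Total Σ_m = -0.15414 + 0.00000j. Multiply by 0.966644: -0.14900 + 0.00000j. P_6(cos γ) = -0.148996

-0.148996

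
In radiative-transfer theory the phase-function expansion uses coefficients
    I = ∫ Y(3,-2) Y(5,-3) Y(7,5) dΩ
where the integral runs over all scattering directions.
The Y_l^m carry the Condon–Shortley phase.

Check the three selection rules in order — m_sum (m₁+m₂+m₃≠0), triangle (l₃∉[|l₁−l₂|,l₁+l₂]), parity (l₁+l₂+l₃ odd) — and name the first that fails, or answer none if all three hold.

m₁+m₂+m₃ = -2 − 3 + 5 = 0  ✓
triangle: |3−5|=2 ≤ l₃=7 ≤ 3+5=8  ✓
parity: l₁+l₂+l₃ = 15 is odd  ✗

parity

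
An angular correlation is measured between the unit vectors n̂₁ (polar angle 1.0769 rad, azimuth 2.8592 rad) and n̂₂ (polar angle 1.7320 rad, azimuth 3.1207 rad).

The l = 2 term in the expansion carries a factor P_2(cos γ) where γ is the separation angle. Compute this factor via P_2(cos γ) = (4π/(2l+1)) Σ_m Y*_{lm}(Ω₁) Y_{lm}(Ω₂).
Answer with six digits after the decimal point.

Addition theorem: P_2(cos γ) = (4π/5) Σ_m Y*_{lm}(Ω₁) Y_{lm}(Ω₂), m = −2…2:
  m=-2: Y*=0.25296 - 0.16028j  Y=0.37599 + 0.01572j  product 0.09763 - 0.05629j
  m=-1: Y*=-0.30969 + 0.08986j  Y=0.12236 + 0.00256j  product -0.03813 + 0.01020j
  m=+0: Y*=-0.10275 + 0.00000j  Y=-0.29102 + 0.00000j  product 0.02990 + 0.00000j
  m=+1: Y*=0.30969 + 0.08986j  Y=-0.12236 + 0.00256j  product -0.03813 - 0.01020j
  m=+2: Y*=0.25296 + 0.16028j  Y=0.37599 - 0.01572j  product 0.09763 + 0.05629j
Total Σ_m = 0.14891 + 0.00000j. Multiply by 2.513274: 0.37426 + 0.00000j. P_2(cos γ) = 0.374264

0.374264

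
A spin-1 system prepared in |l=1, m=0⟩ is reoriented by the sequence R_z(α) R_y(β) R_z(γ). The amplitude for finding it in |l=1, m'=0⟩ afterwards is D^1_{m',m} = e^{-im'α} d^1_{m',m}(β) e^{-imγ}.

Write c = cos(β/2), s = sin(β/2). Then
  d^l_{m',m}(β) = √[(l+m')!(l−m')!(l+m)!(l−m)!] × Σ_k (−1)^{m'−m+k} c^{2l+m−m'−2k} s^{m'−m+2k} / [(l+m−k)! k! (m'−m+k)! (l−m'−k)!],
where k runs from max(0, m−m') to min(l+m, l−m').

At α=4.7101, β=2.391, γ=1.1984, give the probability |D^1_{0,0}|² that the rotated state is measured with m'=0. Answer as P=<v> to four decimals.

D^1_{0,0}(4.7101,2.3910,1.1984) = e^{-i·0·4.7101}·d^1_{0,0}(2.3910)·e^{-i·0·1.1984}. Compute d first:
With c≡cos(β/2)=0.366548 and s≡sin(β/2)=0.930399, N=[1·1·1·1]^{1/2}=1.000000
k∈{0,1} keeps every argument non-negative
  k=0: (−1)^0·1.0000/(1)·0.3665^2·0.9304^0 = +0.134358
  k=1: (−1)^1·1.0000/(1)·0.3665^0·0.9304^2 = -0.865642
d^1_{0,0}(2.3910) = +0.134358 -0.865642 = -0.731285
|D^1_{0,0}|² = |d^1_{0,0}(β)|² = (-0.731285)² = 0.534777 (the z-rotation phases have unit modulus)

P=0.5348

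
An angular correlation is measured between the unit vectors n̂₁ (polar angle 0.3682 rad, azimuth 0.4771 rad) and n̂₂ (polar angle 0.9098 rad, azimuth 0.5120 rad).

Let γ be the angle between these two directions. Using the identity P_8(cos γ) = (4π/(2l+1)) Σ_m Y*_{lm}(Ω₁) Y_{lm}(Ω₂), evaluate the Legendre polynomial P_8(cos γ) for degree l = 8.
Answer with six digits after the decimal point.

-0.301128

Addition theorem: P_8(cos γ) = (4π/17) Σ_m Y*_{lm}(Ω₁) Y_{lm}(Ω₂), m = −8…8:
  m=-8: (-0.00011 - 0.00009j) × (-0.04492 + 0.06341j) = 0.00001 - 0.00000j  (running Σ = 0.00001 - 0.00000j)
  m=-7: (-0.00148 - 0.00030j) × (-0.21846 + 0.10349j) = 0.00035 - 0.00009j  (running Σ = 0.00036 - 0.00009j)
  m=-6: (-0.00949 + 0.00272j) × (-0.42275 - 0.02947j) = 0.00409 - 0.00087j  (running Σ = 0.00445 - 0.00096j)
  m=-5: (-0.03353 + 0.03162j) × (-0.33920 - 0.22301j) = 0.01843 - 0.00325j  (running Σ = 0.02288 - 0.00421j)
  m=-4: (-0.05194 + 0.14796j) × (-0.02616 - 0.05059j) = 0.00884 - 0.00124j  (running Σ = 0.03173 - 0.00545j)
  m=-3: (0.05240 + 0.37322j) × (-0.01156 + 0.33197j) = -0.12451 + 0.01308j  (running Σ = -0.09278 + 0.00763j)
  m=-2: (0.33075 + 0.46665j) × (-0.12744 + 0.20936j) = -0.13985 + 0.00978j  (running Σ = -0.23263 + 0.01741j)
  m=-1: (0.30458 + 0.15744j) × (0.20174 - 0.11338j) = 0.07930 - 0.00277j  (running Σ = -0.15333 + 0.01464j)
  m=0: (-0.35451 + 0.00000j) × (0.28408 + 0.00000j) = -0.10071 + 0.00000j  (running Σ = -0.25404 + 0.01464j)
  m=1: (-0.30458 + 0.15744j) × (-0.20174 - 0.11338j) = 0.07930 + 0.00277j  (running Σ = -0.17474 + 0.01741j)
  m=2: (0.33075 - 0.46665j) × (-0.12744 - 0.20936j) = -0.13985 - 0.00978j  (running Σ = -0.31459 + 0.00763j)
  m=3: (-0.05240 + 0.37322j) × (0.01156 + 0.33197j) = -0.12451 - 0.01308j  (running Σ = -0.43910 - 0.00545j)
  m=4: (-0.05194 - 0.14796j) × (-0.02616 + 0.05059j) = 0.00884 + 0.00124j  (running Σ = -0.43025 - 0.00421j)
  m=5: (0.03353 + 0.03162j) × (0.33920 - 0.22301j) = 0.01843 + 0.00325j  (running Σ = -0.41183 - 0.00096j)
  m=6: (-0.00949 - 0.00272j) × (-0.42275 + 0.02947j) = 0.00409 + 0.00087j  (running Σ = -0.40773 - 0.00009j)
  m=7: (0.00148 - 0.00030j) × (0.21846 + 0.10349j) = 0.00035 + 0.00009j  (running Σ = -0.40738 - 0.00000j)
  m=8: (-0.00011 + 0.00009j) × (-0.04492 - 0.06341j) = 0.00001 + 0.00000j  (running Σ = -0.40737 + 0.00000j)
Accumulated sum -0.40737 + 0.00000j; after 4π/(2l+1) scaling, -0.30113 + 0.00000j ⇒ P_8 = -0.301128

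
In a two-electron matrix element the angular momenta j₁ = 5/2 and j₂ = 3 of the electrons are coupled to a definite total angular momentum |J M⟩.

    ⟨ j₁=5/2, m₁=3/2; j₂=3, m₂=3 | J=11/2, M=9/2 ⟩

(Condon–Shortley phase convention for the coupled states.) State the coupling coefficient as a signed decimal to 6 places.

+√(5/11) ≈ +0.674200

j₁+j₂−J=0  J+j₁−j₂=5  J−j₁+j₂=6  j₁+j₂+J+1=12
(j₁±m₁, j₂±m₂, J±M) = (4,1,6,0,10,1)
P² = 1492992000/11
sum k=0..0:
  [0] +1/17280 = 1/17280
S = 1/17280
C² = P²·S² = 5/11 ; C = +0.674200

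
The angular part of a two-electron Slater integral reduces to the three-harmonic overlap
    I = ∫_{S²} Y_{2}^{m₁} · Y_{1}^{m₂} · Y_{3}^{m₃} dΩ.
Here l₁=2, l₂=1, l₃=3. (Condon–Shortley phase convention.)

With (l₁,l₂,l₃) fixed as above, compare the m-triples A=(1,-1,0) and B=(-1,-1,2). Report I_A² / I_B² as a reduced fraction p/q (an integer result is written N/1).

l's match ⇒ only the (l;m) 3-j factors differ between A and B.
A: triangle coeff Δ(2,1,3) = 1/105; Σ_t [0,0]: t=0:+1/12 = 1/12; (3j)²=1/35 [(2 1 3; 1 -1 0)], sign=-1
B: triangle coeff Δ(2,1,3) = 1/105; Σ_t [0,0]: t=0:+1/12 = 1/12; (3j)²=2/21 [(2 1 3; -1 -1 2)], sign=-1
I_A²/I_B² = (1/35)/(2/21) = 3/10

3/10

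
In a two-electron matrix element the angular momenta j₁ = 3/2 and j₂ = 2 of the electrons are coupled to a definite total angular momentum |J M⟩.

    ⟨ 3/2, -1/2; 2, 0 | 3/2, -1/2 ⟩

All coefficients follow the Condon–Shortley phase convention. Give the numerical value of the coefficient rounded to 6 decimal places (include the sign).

-0.447214  (= −√(1/5))

√[4·2!1!2!/6! · 1!2!2!2!1!2!] = √(16/45)
  +(−1)^1/∏(1,1,1,1,0,1)! = -1  (running -1)
  +(−1)^2/∏(2,0,0,0,1,2)! = 1/4  (running -3/4)
⟨..|..⟩ = √(16/45)·(-3/4) = -0.447214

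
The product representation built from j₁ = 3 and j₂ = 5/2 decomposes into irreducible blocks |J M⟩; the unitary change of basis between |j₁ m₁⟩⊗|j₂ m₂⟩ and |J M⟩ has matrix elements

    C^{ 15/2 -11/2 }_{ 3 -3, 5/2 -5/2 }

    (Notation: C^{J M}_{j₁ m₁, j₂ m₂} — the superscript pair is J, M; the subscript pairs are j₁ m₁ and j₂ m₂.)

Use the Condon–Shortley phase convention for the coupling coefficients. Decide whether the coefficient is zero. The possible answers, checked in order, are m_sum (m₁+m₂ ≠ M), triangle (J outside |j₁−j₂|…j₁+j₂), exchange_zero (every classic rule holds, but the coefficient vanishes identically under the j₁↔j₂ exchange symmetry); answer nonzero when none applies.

triangle

m-sum: m₁+m₂ = -3+(-5/2) = -11/2, M = -11/2  ✓
triangle: need |j₁−j₂| ≤ J ≤ j₁+j₂, i.e. J ∈ [1/2, 11/2]; J = 15/2 is outside ✗ ⇒ coefficient is 0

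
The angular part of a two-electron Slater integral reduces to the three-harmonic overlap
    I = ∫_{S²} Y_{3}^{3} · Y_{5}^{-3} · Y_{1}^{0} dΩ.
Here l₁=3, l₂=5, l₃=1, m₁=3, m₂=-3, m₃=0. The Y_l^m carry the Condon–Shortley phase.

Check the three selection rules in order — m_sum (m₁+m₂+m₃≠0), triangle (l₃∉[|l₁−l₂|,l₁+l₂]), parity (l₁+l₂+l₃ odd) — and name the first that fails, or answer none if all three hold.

m₁+m₂+m₃ = 3 − 3 + 0 = 0  ✓
triangle: need |l₁−l₂| ≤ l₃ ≤ l₁+l₂ = [2,8]; l₃=1 is outside  ✗
parity: l₁+l₂+l₃ = 9 is odd

triangle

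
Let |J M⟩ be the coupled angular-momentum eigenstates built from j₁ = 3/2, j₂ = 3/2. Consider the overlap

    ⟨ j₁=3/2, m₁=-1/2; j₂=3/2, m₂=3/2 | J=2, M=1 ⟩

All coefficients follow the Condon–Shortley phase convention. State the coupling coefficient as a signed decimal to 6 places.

√[5·1!2!2!/6! · 1!2!3!0!3!1!] = √(2)
  +(−1)^1/∏(1,0,1,2,1,0)! = -1/2  (running -1/2)
⟨..|..⟩ = √(2)·(-1/2) = -0.707107

-0.707107  (= −√(1/2))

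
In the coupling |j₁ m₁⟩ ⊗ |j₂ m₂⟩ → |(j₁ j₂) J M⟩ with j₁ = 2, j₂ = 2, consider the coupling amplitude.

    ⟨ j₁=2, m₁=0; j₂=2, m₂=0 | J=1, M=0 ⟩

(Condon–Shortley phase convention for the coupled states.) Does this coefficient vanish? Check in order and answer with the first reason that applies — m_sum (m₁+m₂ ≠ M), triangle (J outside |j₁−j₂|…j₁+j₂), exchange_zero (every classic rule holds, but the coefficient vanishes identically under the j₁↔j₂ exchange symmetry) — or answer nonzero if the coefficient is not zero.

exchange_zero

m-sum: m₁+m₂ = 0+0 = 0, M = 0  ✓
triangle: |j₁−j₂| = 0 ≤ J = 1 ≤ j₁+j₂ = 4  ✓
exchange: j₁=j₂ and m₁=m₂, and (−1)^(j₁+j₂−J) = (−1)^3 = −1 forces ⟨j₁m₁;j₂m₂|JM⟩ = −⟨j₂m₂;j₁m₁|JM⟩ = −⟨j₁m₁;j₂m₂|JM⟩ ⇒ the coefficient vanishes identically
Racah sum check: Σ_k collapses to 0 ⇒ CG = 0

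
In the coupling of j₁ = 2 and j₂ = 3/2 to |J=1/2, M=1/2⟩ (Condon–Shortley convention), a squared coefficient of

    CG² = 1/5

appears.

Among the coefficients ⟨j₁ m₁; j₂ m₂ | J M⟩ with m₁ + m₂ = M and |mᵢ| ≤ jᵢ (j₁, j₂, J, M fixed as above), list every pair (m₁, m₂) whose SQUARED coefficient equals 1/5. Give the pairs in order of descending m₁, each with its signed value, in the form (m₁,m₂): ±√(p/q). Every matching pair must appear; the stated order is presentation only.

Admissible pairs with m₁+m₂ = M = 1/2: (-1,3/2), (0,1/2), (1,-1/2), (2,-3/2)
  (m₁,m₂)=(2,-3/2): CG² = 2/5, CG = +√(2/5)
  (m₁,m₂)=(1,-1/2): CG² = 3/10, CG = −√(3/10)
  (m₁,m₂)=(0,1/2): CG² = 1/5, CG = +√(1/5)   ← matches the target
  (m₁,m₂)=(-1,3/2): CG² = 1/10, CG = −√(1/10)
Pairs with CG² = 1/5: (0,1/2): +√(1/5)

(0,1/2): +√(1/5)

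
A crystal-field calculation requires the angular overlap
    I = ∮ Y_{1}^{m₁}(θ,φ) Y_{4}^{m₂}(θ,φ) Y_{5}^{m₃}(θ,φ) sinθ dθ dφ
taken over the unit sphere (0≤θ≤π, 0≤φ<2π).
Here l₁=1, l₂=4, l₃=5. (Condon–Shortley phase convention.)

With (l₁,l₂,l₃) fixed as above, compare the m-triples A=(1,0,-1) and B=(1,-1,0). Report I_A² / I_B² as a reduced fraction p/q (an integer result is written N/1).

3/2

l's match ⇒ only the (l;m) 3-j factors differ between A and B.
A: triangle coeff Δ(1,4,5) = 1/495; Σ_t [0,0]: t=0:+1/1152 = 1/1152; (3j)²=1/33 [(1 4 5; 1 0 -1)], sign=+1
B: triangle coeff Δ(1,4,5) = 1/495; Σ_t [0,0]: t=0:+1/1440 = 1/1440; (3j)²=2/99 [(1 4 5; 1 -1 0)], sign=-1
I_A²/I_B² = (1/33)/(2/99) = 3/2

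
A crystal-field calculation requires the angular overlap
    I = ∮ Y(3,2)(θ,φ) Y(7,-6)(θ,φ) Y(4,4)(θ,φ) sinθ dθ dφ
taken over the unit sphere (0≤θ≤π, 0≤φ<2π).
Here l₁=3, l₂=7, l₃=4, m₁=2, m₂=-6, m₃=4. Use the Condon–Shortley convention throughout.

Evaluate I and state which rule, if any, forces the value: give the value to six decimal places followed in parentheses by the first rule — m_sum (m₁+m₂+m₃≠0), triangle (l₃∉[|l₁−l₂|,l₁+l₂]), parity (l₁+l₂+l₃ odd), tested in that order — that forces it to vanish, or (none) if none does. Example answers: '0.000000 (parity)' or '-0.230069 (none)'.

m-sum 0 ✓  L=14 even ✓  4≤4≤10 ✓
Π(2lᵢ+1) = 7×15×9 = 945
triangle coeff Δ(3,7,4) = 1/45045
Σ_t [3,3]: t=3:−1/20736 = -1/20736
(3j)²=35/1287 [(3 7 4; 0 0 0)], sign=-1
Σ_t [1,1]: t=1:−1/4838400 = -1/4838400
(3j)²=1/35 [(3 7 4; 2 -6 4)], sign=-1
⇒ 4πI² = 105/143
I = (+1)√(105/143/(4π)) = 0.24172507
No selection rule forces the value: the integral is nonzero (none).

0.241725 (none)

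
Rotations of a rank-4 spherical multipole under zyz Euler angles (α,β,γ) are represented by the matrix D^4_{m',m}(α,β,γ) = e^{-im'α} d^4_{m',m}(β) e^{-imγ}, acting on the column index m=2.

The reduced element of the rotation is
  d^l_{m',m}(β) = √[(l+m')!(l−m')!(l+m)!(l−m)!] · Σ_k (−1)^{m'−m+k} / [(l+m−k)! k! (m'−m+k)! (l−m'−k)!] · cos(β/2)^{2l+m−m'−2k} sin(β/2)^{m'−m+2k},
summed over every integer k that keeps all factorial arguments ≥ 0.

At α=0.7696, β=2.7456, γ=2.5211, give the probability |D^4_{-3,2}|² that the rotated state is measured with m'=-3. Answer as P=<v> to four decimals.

P=0.3177

Split into d^4_{-3,2}(β=2.7456) × two z-phases.
c=cos(2.745600/2)=0.196705, s=sin(2.745600/2)=0.980463; N=√[1·5040·720·2]=2693.993318
k: max(0,(2)−(-3))=5 … min(4+(2),4−(-3))=6
  k=5: (−1)^0·2693.9933/(240)·0.1967^3·0.9805^5 = +0.077408
  k=6: (−1)^1·2693.9933/(720)·0.1967^1·0.9805^7 = -0.641058
d^4_{-3,2}(2.7456) = +0.077408 -0.641058 = -0.563650
|D^4_{-3,2}|² = |d^4_{-3,2}(β)|² = (-0.563650)² = 0.317701 (the z-rotation phases have unit modulus)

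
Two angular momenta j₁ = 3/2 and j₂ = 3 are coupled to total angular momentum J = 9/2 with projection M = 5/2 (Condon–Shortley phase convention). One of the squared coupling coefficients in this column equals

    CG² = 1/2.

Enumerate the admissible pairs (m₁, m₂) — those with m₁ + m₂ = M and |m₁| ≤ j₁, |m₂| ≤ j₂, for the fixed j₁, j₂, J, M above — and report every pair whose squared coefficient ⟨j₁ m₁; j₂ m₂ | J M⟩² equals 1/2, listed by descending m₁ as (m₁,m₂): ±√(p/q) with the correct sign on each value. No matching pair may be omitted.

Admissible pairs with m₁+m₂ = M = 5/2: (-1/2,3), (1/2,2), (3/2,1)
  (m₁,m₂)=(3/2,1): CG² = 5/12, CG = +√(5/12)
  (m₁,m₂)=(1/2,2): CG² = 1/2, CG = +√(1/2)   ← matches the target
  (m₁,m₂)=(-1/2,3): CG² = 1/12, CG = +√(1/12)
Pairs with CG² = 1/2: (1/2,2): +√(1/2)

(1/2,2): +√(1/2)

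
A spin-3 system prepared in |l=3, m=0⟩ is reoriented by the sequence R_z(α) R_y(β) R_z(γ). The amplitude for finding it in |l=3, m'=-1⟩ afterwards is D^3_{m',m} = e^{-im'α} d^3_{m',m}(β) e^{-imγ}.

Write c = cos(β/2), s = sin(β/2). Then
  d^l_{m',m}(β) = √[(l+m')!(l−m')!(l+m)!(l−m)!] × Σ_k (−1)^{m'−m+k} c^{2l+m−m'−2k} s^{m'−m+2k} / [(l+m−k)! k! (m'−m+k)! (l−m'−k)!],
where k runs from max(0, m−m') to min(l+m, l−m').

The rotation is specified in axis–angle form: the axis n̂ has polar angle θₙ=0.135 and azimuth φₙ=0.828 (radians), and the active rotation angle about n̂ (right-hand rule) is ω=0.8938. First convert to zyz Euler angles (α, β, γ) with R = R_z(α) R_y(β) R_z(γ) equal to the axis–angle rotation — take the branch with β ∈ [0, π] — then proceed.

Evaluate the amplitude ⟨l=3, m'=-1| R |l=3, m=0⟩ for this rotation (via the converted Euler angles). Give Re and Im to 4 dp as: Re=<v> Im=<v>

Axis–angle → zyz. n̂ = (sinθₙcosφₙ, sinθₙsinφₙ, cosθₙ) = (+0.091030, +0.099137, +0.990901), ω = 0.8938.
R = I cosω + sinω [n̂]ₓ + (1−cosω) n̂n̂ᵀ gives
  R = [+0.629550, -0.768995, +0.110967; +0.775737, +0.630126, -0.034259; -0.043578, +0.107649, +0.993233]
β = atan2(√(R₁₃²+R₂₃²), R₃₃) = 0.116398; α = atan2(R₂₃, R₁₃) mod 2π = 5.983737; γ = atan2(R₃₂, −R₃₁) mod 2π = 1.186144
D^3_{-1,0}(5.9837,0.1164,1.1861) = e^{-i·-1·5.9837}·d^3_{-1,0}(0.1164)·e^{-i·0·1.1861}. Compute d first:
Half-angle: c=0.998307, s=0.058166. N=√(2·24·6·6)=41.569219
k∈{1,2,3} keeps every argument non-negative
  k=1: (−1)^0·41.5692/(12)·0.9983^5·0.0582^1 = +0.199794
  k=2: (−1)^1·41.5692/(4)·0.9983^3·0.0582^3 = -0.002035
  k=3: (−1)^2·41.5692/(12)·0.9983^1·0.0582^5 = +0.000002
d^3_{-1,0}(0.1164) = +0.199794 -0.002035 +0.000002 = +0.197761
D = (+0.955499-0.294993i)·(+0.197761)·(+1.000000+0.000000i) = +0.188961-0.058338i

Re=0.1890 Im=-0.0583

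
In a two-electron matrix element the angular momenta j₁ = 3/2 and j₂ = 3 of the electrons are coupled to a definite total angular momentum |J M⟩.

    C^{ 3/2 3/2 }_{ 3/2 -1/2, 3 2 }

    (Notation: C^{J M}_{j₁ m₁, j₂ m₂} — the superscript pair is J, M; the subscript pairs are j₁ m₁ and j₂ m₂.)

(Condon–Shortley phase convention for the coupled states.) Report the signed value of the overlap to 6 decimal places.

+0.534522  (= +√(2/7))

√[4·3!0!3!/7! · 1!2!5!1!3!0!] = √(288/7)
  +(−1)^2/∏(2,1,0,3,0,0)! = 1/12  (running 1/12)
⟨..|..⟩ = √(288/7)·(1/12) = +0.534522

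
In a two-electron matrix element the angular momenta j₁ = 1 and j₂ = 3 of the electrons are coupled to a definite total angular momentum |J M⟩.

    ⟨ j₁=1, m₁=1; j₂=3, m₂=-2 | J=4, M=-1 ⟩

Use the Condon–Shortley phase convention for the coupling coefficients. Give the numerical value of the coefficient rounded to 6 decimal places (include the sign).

√[9·0!2!6!/9! · 2!0!1!5!3!5!] = √(43200/7)
  +(−1)^0/∏(0,0,0,1,2,5)! = 1/240  (running 1/240)
⟨..|..⟩ = √(43200/7)·(1/240) = +0.327327

+√(3/28) = +0.327327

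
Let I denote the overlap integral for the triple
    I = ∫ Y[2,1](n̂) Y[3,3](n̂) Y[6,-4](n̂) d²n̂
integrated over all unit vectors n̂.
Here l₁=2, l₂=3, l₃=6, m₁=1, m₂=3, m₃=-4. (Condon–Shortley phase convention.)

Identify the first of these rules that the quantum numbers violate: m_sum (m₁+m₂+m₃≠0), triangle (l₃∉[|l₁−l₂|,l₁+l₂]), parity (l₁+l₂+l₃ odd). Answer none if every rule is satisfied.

Σmᵢ = 0  ✓
l₃∈[|l₁−l₂|,l₁+l₂]=[1,5] required, l₃=6 fails  ✗
Σlᵢ = 11 ⇒ odd

triangle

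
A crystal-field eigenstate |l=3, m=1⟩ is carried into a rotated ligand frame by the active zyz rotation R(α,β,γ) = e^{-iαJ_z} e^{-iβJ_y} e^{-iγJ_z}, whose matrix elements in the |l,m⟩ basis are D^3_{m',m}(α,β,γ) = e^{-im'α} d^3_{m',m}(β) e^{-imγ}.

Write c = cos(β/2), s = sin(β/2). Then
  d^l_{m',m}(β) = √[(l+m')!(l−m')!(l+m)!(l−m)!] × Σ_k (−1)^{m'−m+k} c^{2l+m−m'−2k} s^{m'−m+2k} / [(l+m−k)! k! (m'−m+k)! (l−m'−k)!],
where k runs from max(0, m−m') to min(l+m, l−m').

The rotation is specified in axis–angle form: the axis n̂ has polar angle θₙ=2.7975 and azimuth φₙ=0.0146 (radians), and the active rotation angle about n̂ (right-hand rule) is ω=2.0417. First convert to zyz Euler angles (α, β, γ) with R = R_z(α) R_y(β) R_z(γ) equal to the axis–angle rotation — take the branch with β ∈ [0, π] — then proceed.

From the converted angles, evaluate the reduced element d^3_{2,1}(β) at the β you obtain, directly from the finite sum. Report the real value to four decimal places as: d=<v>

Axis–angle → zyz. n̂ = (sinθₙcosφₙ, sinθₙsinφₙ, cosθₙ) = (+0.337307, +0.004925, -0.941382), ω = 2.0417.
R = I cosω + sinω [n̂]ₓ + (1−cosω) n̂n̂ᵀ gives
  R = [-0.288297, +0.841336, -0.457208; -0.836506, -0.453657, -0.307334; -0.465986, +0.293854, +0.834570]
β = atan2(√(R₁₃²+R₂₃²), R₃₃) = 0.583445; α = atan2(R₂₃, R₁₃) mod 2π = 3.733414; γ = atan2(R₃₂, −R₃₁) mod 2π = 0.562621
d^3_{2,1}(β=0.5834) via the finite sum:
Half-angle: c=0.957750, s=0.287602. N=√(120·1·24·2)=75.894664
The bounds max(0,m−m')=0 and min(l+m,l−m')=1 give 2 terms
  k=0: (−1)^1·75.8947/(24)·0.9577^5·0.2876^1 = -0.732914
  k=1: (−1)^2·75.8947/(12)·0.9577^3·0.2876^3 = +0.132179
d^3_{2,1}(0.5834) = -0.732914 +0.132179 = -0.600735

d=-0.6007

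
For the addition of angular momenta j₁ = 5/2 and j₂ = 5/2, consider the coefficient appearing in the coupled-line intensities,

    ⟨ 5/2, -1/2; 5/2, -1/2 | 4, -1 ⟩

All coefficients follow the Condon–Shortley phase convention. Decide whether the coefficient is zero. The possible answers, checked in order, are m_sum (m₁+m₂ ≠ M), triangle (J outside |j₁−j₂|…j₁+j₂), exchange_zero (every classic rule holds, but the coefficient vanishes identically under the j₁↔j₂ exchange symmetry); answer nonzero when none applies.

m-sum: m₁+m₂ = -1/2+(-1/2) = -1, M = -1  ✓
triangle: |j₁−j₂| = 0 ≤ J = 4 ≤ j₁+j₂ = 5  ✓
exchange: j₁=j₂ and m₁=m₂, and (−1)^(j₁+j₂−J) = (−1)^1 = −1 forces ⟨j₁m₁;j₂m₂|JM⟩ = −⟨j₂m₂;j₁m₁|JM⟩ = −⟨j₁m₁;j₂m₂|JM⟩ ⇒ the coefficient vanishes identically
Racah sum check: Σ_k collapses to 0 ⇒ CG = 0

exchange_zero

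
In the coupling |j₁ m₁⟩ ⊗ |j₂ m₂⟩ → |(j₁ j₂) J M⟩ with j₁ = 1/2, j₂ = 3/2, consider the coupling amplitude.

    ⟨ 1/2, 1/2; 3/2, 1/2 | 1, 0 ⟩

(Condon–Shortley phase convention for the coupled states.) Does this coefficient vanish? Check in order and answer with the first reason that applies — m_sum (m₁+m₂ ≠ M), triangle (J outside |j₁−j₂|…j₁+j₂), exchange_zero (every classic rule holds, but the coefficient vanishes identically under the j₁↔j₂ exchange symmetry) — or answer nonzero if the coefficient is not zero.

m-sum: m₁+m₂ = 1/2+1/2 = 1, M = 0  ✗ ⇒ coefficient is 0

m_sum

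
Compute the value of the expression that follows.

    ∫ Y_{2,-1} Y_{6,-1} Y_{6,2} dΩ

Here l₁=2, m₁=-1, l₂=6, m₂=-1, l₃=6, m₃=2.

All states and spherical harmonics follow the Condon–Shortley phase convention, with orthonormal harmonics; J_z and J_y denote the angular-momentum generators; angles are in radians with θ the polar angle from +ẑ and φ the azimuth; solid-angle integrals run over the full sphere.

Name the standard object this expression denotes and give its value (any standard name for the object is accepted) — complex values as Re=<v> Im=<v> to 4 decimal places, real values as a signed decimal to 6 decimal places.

Gaunt coefficient, +0.088837

This is a Gaunt coefficient — the integral of a triple product of spherical harmonics over the sphere.
m-sum 0 ✓  L=14 even ✓  4≤6≤8 ✓
Π(2lᵢ+1) = 5×13×13 = 845
triangle coeff Δ(2,6,6) = 1/90090
Σ_t [0,2]: t=0:+1/69120 t=1:−1/14400 t=2:+1/69120 = -7/172800
(3j)²=14/715 [(2 6 6; 0 0 0)], sign=-1
Σ_t [1,2]: t=1:−1/34560 t=2:+1/60480 = -1/80640
(3j)²=6/1001 [(2 6 6; -1 -1 2)], sign=-1
⇒ 4πI² = 12/121
I = (+1)√(12/121/(4π)) = 0.08883682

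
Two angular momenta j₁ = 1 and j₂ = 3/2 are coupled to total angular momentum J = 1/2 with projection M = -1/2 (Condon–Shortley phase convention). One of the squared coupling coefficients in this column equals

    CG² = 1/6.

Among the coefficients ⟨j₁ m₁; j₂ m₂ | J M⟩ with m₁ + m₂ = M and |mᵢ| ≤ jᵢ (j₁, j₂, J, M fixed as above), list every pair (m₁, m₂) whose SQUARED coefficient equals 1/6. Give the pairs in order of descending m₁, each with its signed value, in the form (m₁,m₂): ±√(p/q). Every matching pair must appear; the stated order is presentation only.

Admissible pairs with m₁+m₂ = M = -1/2: (-1,1/2), (0,-1/2), (1,-3/2)
  (m₁,m₂)=(1,-3/2): CG² = 1/2, CG = +√(1/2)
  (m₁,m₂)=(0,-1/2): CG² = 1/3, CG = −√(1/3)
  (m₁,m₂)=(-1,1/2): CG² = 1/6, CG = +√(1/6)   ← matches the target
Pairs with CG² = 1/6: (-1,1/2): +√(1/6)

(-1,1/2): +√(1/6)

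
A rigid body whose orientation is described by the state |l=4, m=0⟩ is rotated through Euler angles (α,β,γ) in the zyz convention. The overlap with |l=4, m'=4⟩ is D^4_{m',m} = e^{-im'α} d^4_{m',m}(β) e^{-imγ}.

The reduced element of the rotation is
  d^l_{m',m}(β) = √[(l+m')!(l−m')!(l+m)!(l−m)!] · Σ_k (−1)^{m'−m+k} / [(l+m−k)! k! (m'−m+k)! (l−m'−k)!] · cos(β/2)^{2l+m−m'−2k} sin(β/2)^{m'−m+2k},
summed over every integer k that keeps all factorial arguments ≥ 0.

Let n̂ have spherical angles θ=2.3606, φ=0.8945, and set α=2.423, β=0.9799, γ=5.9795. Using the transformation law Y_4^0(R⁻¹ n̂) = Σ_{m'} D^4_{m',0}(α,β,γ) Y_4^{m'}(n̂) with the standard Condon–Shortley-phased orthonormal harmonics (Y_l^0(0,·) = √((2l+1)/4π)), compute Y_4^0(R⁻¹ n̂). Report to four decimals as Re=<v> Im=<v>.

Re=-0.0492 Im=0.0000

Need the full column D^4_{m',0} for m'=−4..4 at α=2.4230, β=0.9799, γ=5.9795.
cos(β/2)=0.882356, sin(β/2)=0.470582
d^4_{-4,0}: single k=4 term ⇒ +0.248694;  D = -0.239868-0.065668i
d^4_{-3,0}: k∈[3..4] ⇒ +0.659462 -0.187574 = +0.471888;  D = +0.260569+0.393424i
d^4_{-2,0}: k∈[2..4] ⇒ +0.991415 -0.751980 +0.080208 = +0.319643;  D = +0.042581-0.316795i
d^4_{-1,0}: k∈[1..4] ⇒ +0.876311 -1.495518 +0.425377 -0.020165 = -0.213996;  D = +0.161082-0.140879i
d^4_{0,0}: k∈[0..4] ⇒ +0.367411 -1.672070 +1.070087 -0.135275 +0.002405 = -0.367442;  D = -0.367442+0.000000i
d^4_{1,0}: k∈[0..3] ⇒ -0.876311 +1.495518 -0.425377 +0.020165 = +0.213996;  D = -0.161082-0.140879i
d^4_{2,0}: k∈[0..2] ⇒ +0.991415 -0.751980 +0.080208 = +0.319643;  D = +0.042581+0.316795i
d^4_{3,0}: k∈[0..1] ⇒ -0.659462 +0.187574 = -0.471888;  D = -0.260569+0.393424i
d^4_{4,0}: single k=0 term ⇒ +0.248694;  D = -0.239868+0.065668i
Y_4^{m'}(θ=2.3606,φ=0.8945) and Σ D·Y over m':
  (-0.2399-0.0657i)·(-0.0985+0.0459i)  (+0.2606+0.3934i)·(+0.2782+0.1372i)  (+0.0426-0.3168i)·(-0.0908-0.4096i)  (+0.1611-0.1409i)·(-0.0786+0.0979i)  (-0.3674+0.0000i)·(-0.3414+0.0000i)  (-0.1611-0.1409i)·(+0.0786+0.0979i)  (+0.0426+0.3168i)·(-0.0908+0.4096i)  (-0.2606+0.3934i)·(-0.2782+0.1372i)  (-0.2399+0.0657i)·(-0.0985-0.0459i)
Y_4^0(R⁻¹ n̂) = -0.049224-0.000000i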